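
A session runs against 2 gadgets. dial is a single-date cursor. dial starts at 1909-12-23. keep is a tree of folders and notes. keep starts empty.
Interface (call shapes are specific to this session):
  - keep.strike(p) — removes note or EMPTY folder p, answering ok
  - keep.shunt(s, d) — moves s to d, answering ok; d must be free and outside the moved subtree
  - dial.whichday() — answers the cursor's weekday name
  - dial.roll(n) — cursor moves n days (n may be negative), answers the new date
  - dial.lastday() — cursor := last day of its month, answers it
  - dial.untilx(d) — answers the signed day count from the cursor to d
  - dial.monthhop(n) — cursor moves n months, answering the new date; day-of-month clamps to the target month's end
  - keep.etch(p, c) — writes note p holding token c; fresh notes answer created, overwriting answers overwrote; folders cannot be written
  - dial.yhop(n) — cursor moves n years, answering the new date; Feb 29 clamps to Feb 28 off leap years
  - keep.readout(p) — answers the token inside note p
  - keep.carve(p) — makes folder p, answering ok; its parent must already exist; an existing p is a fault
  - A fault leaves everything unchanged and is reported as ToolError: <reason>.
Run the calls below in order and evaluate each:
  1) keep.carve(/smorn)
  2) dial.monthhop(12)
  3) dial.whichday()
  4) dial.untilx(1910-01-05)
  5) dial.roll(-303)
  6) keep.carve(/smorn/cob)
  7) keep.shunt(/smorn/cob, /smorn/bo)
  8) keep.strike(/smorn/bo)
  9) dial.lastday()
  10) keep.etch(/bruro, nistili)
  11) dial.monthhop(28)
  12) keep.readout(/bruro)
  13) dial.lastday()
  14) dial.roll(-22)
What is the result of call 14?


Step: carve[p='/smorn']
Result: ok
Step: monthhop[n='12']
Result: 1910-12-23
Step: whichday[]
Result: Friday
Step: untilx[d='1910-01-05']
Result: -352
Step: roll[n='-303']
Result: 1910-02-23
Step: carve[p='/smorn/cob']
Result: ok
Step: shunt[s='/smorn/cob'; d='/smorn/bo']
Result: ok
Step: strike[p='/smorn/bo']
Result: ok
Step: lastday[]
Result: 1910-02-28
Step: etch[p='/bruro'; c='nistili']
Result: created
Step: monthhop[n='28']
Result: 1912-06-28
Step: readout[p='/bruro']
Result: nistili
Step: lastday[]
Result: 1912-06-30
Step: roll[n='-22']
Result: 1912-06-08

Answer: 1912-06-08


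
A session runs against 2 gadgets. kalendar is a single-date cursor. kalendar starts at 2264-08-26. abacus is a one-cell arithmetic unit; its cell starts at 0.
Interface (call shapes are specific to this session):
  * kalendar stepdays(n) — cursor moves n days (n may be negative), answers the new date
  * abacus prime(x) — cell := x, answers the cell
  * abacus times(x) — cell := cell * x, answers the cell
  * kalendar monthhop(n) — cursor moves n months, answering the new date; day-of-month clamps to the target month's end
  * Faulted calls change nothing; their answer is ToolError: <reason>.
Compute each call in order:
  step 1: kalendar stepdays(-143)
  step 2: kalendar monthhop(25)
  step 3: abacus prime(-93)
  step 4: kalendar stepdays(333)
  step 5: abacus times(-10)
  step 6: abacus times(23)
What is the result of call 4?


-- kalendar stepdays(n=-143) => 2264-04-05
-- kalendar monthhop(n=25) => 2266-05-05
-- abacus prime(x=-93) => -93
-- kalendar stepdays(n=333) => 2267-04-03
-- abacus times(x=-10) => 930
-- abacus times(x=23) => 21390

Answer: 2267-04-03


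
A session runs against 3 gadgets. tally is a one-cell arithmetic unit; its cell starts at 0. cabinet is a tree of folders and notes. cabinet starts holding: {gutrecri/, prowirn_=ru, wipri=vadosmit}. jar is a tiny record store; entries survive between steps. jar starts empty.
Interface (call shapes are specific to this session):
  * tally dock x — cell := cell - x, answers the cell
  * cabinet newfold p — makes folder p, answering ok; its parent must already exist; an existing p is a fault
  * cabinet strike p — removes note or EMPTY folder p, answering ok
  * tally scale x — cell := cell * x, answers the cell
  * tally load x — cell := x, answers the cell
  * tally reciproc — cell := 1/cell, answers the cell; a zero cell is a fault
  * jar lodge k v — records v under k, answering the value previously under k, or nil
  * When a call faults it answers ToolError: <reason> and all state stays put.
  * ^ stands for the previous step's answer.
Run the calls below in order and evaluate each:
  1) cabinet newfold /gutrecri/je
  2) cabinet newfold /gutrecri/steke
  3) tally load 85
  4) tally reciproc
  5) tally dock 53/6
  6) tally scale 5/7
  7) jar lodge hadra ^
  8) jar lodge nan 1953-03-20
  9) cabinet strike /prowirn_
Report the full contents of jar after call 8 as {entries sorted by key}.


Answer: {hadra=-4499/714, nan=1953-03-20}

Derivation:
Step: cabinet newfold[p: /gutrecri/je]
Result: ok
Step: cabinet newfold[p: /gutrecri/steke]
Result: ok
Step: tally load[x: 85]
Result: 85
Step: tally reciproc[]
Result: 1/85
Step: tally dock[x: 53/6]
Result: -4499/510
Step: tally scale[x: 5/7]
Result: -4499/714
Step: jar lodge[k: hadra; v: ^]
Result: nil
Step: jar lodge[k: nan; v: 1953-03-20]
Result: nil
Step: cabinet strike[p: /prowirn_]
Result: ok


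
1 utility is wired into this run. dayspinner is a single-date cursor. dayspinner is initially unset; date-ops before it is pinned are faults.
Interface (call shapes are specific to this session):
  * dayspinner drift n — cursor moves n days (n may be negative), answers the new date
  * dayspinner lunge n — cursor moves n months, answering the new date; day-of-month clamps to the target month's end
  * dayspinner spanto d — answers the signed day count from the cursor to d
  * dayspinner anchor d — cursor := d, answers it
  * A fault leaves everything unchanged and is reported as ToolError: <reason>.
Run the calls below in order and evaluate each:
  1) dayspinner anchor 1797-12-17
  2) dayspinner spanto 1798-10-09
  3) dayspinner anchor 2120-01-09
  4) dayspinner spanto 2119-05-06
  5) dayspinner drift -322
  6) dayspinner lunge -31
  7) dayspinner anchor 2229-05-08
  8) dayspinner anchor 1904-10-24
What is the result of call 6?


-> dayspinner anchor(1797-12-17)
<- 1797-12-17
-> dayspinner spanto(1798-10-09)
<- 296
-> dayspinner anchor(2120-01-09)
<- 2120-01-09
-> dayspinner spanto(2119-05-06)
<- -248
-> dayspinner drift(-322)
<- 2119-02-21
-> dayspinner lunge(-31)
<- 2116-07-21
-> dayspinner anchor(2229-05-08)
<- 2229-05-08
-> dayspinner anchor(1904-10-24)
<- 1904-10-24

Answer: 2116-07-21


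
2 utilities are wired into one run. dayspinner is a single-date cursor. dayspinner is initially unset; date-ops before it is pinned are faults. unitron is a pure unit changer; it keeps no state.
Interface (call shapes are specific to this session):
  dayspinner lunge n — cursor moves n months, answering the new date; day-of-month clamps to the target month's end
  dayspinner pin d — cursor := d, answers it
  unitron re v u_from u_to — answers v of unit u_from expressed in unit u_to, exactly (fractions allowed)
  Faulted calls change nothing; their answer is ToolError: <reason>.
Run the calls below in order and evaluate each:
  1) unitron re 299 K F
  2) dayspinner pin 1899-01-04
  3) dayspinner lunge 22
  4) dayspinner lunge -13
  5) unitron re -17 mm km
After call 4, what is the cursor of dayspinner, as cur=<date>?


~$ unitron re v='299' u_from='K' u_to='F'
:: 7853/100
~$ dayspinner pin d='1899-01-04'
:: 1899-01-04
~$ dayspinner lunge n='22'
:: 1900-11-04
~$ dayspinner lunge n='-13'
:: 1899-10-04
~$ unitron re v='-17' u_from='mm' u_to='km'
:: -17/1000000

Answer: cur=1899-10-04


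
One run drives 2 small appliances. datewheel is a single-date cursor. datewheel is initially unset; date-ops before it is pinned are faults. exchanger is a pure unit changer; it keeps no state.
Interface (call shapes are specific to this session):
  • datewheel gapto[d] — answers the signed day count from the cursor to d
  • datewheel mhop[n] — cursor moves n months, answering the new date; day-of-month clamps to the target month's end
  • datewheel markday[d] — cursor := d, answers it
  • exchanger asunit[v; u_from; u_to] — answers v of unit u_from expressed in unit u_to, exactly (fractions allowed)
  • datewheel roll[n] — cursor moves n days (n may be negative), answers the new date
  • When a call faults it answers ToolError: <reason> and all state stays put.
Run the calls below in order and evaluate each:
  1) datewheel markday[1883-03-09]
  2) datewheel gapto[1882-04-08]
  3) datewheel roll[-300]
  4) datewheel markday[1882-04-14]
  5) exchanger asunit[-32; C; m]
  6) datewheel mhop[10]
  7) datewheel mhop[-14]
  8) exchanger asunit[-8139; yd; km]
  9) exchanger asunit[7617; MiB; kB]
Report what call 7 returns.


Do: datewheel markday[d='1883-03-09']
See: 1883-03-09
Do: datewheel gapto[d='1882-04-08']
See: -335
Do: datewheel roll[n='-300']
See: 1882-05-13
Do: datewheel markday[d='1882-04-14']
See: 1882-04-14
Do: exchanger asunit[v='-32'; u_from='C'; u_to='m']
See: ToolError: incompatible units
Do: datewheel mhop[n='10']
See: 1883-02-14
Do: datewheel mhop[n='-14']
See: 1881-12-14
Do: exchanger asunit[v='-8139'; u_from='yd'; u_to='km']
See: -9302877/1250000
Do: exchanger asunit[v='7617'; u_from='MiB'; u_to='kB']
See: 998375424/125

Answer: 1881-12-14


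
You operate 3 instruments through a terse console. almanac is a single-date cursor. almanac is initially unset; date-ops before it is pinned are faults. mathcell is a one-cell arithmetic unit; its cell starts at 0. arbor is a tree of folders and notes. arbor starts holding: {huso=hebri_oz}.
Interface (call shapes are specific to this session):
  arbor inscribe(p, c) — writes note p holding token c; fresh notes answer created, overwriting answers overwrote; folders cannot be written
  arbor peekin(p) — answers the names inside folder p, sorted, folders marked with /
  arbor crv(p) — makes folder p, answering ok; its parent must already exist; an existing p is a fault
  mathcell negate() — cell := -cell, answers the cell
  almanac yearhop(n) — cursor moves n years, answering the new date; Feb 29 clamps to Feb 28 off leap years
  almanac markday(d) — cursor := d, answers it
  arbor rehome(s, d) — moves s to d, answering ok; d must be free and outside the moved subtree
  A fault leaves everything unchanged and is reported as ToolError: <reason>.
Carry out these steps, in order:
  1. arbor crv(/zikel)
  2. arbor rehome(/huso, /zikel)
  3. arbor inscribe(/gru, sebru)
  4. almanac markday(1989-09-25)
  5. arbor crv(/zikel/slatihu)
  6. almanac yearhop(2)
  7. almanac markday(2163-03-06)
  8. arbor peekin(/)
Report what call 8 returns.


>> arbor crv(p='/zikel')
<< ok
>> arbor rehome(s='/huso', d='/zikel')
<< ToolError: exists
>> arbor inscribe(p='/gru', c='sebru')
<< created
>> almanac markday(d='1989-09-25')
<< 1989-09-25
>> arbor crv(p='/zikel/slatihu')
<< ok
>> almanac yearhop(n='2')
<< 1991-09-25
>> almanac markday(d='2163-03-06')
<< 2163-03-06
>> arbor peekin(p='/')
<< [gru, huso, zikel/]

Answer: [gru, huso, zikel/]


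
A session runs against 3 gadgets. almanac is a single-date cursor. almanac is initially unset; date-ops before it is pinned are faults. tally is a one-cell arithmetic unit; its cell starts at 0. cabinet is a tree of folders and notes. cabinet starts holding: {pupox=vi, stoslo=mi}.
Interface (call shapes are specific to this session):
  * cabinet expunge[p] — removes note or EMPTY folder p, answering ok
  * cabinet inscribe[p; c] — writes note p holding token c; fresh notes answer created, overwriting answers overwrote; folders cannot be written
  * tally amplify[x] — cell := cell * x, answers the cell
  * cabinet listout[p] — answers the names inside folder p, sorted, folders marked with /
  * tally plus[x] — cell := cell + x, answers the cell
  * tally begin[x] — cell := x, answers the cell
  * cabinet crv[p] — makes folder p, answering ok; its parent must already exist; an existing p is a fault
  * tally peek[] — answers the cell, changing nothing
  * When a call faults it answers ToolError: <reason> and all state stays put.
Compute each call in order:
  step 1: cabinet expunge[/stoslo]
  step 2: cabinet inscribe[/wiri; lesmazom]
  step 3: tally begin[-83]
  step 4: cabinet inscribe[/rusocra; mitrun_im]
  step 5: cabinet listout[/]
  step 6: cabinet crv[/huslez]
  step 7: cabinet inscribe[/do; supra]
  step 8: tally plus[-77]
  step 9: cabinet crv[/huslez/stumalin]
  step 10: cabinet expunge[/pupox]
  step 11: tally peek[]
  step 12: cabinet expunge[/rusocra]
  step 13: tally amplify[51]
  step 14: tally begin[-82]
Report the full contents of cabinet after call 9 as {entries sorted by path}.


Answer: {do=supra, huslez/, huslez/stumalin/, pupox=vi, rusocra=mitrun_im, wiri=lesmazom}

Derivation:
-> cabinet expunge(/stoslo)
<- ok
-> cabinet inscribe(/wiri, lesmazom)
<- created
-> tally begin(-83)
<- -83
-> cabinet inscribe(/rusocra, mitrun_im)
<- created
-> cabinet listout(/)
<- [pupox, rusocra, wiri]
-> cabinet crv(/huslez)
<- ok
-> cabinet inscribe(/do, supra)
<- created
-> tally plus(-77)
<- -160
-> cabinet crv(/huslez/stumalin)
<- ok
-> cabinet expunge(/pupox)
<- ok
-> tally peek()
<- -160
-> cabinet expunge(/rusocra)
<- ok
-> tally amplify(51)
<- -8160
-> tally begin(-82)
<- -82


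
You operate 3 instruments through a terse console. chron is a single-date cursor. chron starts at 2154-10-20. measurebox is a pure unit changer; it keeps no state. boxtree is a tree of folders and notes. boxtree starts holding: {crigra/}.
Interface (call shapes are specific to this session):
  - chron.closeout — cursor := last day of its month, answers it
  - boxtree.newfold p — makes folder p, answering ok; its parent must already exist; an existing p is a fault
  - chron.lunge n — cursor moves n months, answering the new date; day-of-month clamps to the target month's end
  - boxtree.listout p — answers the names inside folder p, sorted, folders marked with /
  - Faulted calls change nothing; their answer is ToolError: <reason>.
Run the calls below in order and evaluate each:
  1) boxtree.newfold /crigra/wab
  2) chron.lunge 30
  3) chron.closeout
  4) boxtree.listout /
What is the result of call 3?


Do: newfold[p=/crigra/wab]
See: ok
Do: lunge[n=30]
See: 2157-04-20
Do: closeout[]
See: 2157-04-30
Do: listout[p=/]
See: [crigra/]

Answer: 2157-04-30


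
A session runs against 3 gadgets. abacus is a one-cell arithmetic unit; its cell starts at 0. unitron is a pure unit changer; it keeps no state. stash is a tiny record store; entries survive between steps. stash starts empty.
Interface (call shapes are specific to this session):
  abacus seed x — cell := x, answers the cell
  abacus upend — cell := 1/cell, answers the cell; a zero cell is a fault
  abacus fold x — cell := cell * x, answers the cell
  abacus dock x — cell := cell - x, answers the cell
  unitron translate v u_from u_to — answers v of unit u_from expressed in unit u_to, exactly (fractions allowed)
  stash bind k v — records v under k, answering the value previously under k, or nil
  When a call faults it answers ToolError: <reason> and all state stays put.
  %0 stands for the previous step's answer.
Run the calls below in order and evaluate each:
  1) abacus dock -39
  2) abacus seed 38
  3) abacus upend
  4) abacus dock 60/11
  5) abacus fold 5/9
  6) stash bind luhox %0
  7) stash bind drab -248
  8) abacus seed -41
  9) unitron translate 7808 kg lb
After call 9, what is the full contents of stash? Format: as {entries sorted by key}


Answer: {drab=-248, luhox=-11345/3762}

Derivation:
Now I run abacus dock(x=-39), yielding 39.
I run abacus seed(x=38), yielding 38.
I run abacus upend: 1/38.
I invoke abacus dock(x=60/11), and observe -2269/418.
Then abacus fold(x=5/9), yielding -11345/3762.
I use stash bind(k=luhox, v=%0), giving nil.
Invoking stash bind(k=drab, v=-248), and get nil.
I invoke abacus seed(x=-41), which returns -41.
Using unitron translate(v=7808, u_from=kg, u_to=lb), → 780800000000/45359237.


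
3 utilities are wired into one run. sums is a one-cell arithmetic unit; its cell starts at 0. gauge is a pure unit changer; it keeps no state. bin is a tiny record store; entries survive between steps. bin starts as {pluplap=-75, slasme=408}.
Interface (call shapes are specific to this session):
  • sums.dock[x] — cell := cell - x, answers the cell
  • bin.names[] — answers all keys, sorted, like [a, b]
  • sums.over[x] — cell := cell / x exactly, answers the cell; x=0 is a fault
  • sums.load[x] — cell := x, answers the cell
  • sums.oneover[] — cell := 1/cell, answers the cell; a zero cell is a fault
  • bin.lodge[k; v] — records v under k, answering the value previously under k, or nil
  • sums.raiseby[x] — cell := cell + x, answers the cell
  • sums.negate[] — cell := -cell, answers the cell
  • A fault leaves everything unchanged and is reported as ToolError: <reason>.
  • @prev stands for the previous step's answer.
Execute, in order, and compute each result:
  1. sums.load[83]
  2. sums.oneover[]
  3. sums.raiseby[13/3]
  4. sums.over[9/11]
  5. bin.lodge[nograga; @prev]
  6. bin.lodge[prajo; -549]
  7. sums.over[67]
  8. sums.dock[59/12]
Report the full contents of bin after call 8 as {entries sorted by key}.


Step: sums.load[x=83]
Result: 83
Step: sums.oneover[]
Result: 1/83
Step: sums.raiseby[x=13/3]
Result: 1082/249
Step: sums.over[x=9/11]
Result: 11902/2241
Step: bin.lodge[k=nograga; v=@prev]
Result: nil
Step: bin.lodge[k=prajo; v=-549]
Result: nil
Step: sums.over[x=67]
Result: 11902/150147
Step: sums.dock[x=59/12]
Result: -2905283/600588

Answer: {nograga=11902/2241, pluplap=-75, prajo=-549, slasme=408}


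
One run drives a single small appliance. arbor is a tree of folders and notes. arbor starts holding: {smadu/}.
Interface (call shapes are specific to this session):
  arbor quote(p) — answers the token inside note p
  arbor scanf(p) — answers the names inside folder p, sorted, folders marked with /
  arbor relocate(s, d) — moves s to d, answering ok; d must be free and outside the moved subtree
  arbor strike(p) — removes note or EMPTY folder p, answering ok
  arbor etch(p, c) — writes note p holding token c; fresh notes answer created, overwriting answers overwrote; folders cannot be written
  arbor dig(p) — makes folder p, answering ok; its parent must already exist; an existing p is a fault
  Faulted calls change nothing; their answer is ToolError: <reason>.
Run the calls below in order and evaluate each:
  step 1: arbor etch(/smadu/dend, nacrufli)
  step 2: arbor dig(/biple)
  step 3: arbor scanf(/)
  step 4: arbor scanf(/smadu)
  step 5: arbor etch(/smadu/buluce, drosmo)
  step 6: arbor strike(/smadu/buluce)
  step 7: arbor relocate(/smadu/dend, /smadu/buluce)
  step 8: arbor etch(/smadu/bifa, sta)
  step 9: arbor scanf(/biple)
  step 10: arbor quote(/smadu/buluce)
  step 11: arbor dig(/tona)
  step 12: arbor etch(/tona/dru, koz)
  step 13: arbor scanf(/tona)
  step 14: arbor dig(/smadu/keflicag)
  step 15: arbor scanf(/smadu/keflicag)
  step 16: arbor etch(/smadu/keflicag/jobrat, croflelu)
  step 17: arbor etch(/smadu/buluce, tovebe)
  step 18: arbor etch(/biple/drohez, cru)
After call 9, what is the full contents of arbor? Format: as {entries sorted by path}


Answer: {biple/, smadu/, smadu/bifa=sta, smadu/buluce=nacrufli}

Derivation:
·→ arbor etch(p=/smadu/dend, c=nacrufli)
·← created
·→ arbor dig(p=/biple)
·← ok
·→ arbor scanf(p=/)
·← [biple/, smadu/]
·→ arbor scanf(p=/smadu)
·← [dend]
·→ arbor etch(p=/smadu/buluce, c=drosmo)
·← created
·→ arbor strike(p=/smadu/buluce)
·← ok
·→ arbor relocate(s=/smadu/dend, d=/smadu/buluce)
·← ok
·→ arbor etch(p=/smadu/bifa, c=sta)
·← created
·→ arbor scanf(p=/biple)
·← []
·→ arbor quote(p=/smadu/buluce)
·← nacrufli
·→ arbor dig(p=/tona)
·← ok
·→ arbor etch(p=/tona/dru, c=koz)
·← created
·→ arbor scanf(p=/tona)
·← [dru]
·→ arbor dig(p=/smadu/keflicag)
·← ok
·→ arbor scanf(p=/smadu/keflicag)
·← []
·→ arbor etch(p=/smadu/keflicag/jobrat, c=croflelu)
·← created
·→ arbor etch(p=/smadu/buluce, c=tovebe)
·← overwrote
·→ arbor etch(p=/biple/drohez, c=cru)
·← created


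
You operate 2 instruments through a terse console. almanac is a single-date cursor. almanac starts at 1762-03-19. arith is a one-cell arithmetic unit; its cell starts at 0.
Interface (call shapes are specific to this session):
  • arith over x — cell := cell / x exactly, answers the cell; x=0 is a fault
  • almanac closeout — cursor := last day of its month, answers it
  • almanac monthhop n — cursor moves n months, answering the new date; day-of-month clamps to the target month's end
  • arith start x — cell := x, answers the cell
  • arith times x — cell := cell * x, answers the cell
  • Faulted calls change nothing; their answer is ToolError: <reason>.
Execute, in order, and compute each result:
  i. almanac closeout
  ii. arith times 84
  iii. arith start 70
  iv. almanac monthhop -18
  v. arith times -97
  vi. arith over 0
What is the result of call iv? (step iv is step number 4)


Answer: 1760-09-30

Derivation:
·→ almanac closeout()
·← 1762-03-31
·→ arith times(x='84')
·← 0
·→ arith start(x='70')
·← 70
·→ almanac monthhop(n='-18')
·← 1760-09-30
·→ arith times(x='-97')
·← -6790
·→ arith over(x='0')
·← ToolError: division by zero


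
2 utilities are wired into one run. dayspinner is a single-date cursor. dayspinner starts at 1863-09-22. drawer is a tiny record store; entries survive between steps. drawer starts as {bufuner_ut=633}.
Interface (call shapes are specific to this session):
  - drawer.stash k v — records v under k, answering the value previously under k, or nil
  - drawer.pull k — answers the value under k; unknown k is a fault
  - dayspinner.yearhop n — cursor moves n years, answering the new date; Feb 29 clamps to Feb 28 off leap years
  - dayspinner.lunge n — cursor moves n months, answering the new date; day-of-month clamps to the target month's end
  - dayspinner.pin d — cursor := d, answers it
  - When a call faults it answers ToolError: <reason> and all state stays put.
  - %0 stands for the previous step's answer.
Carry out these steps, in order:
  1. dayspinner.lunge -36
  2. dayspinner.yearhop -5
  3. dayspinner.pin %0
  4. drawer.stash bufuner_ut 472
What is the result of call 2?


Answer: 1855-09-22

Derivation:
;; 1. lunge(n='-36') => 1860-09-22
;; 2. yearhop(n='-5') => 1855-09-22
;; 3. pin(d='%0') => 1855-09-22
;; 4. stash(k='bufuner_ut', v='472') => 633


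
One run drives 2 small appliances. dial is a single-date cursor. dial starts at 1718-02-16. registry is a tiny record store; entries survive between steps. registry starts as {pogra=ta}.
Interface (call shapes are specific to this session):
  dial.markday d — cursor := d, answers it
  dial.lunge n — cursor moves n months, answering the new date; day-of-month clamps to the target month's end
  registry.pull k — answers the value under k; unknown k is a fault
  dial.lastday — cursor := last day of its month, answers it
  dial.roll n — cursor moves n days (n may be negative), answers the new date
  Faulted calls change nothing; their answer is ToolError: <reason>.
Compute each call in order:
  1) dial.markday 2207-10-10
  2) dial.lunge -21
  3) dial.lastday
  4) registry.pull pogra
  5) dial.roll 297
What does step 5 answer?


Step: dial.markday[d: 2207-10-10]
Result: 2207-10-10
Step: dial.lunge[n: -21]
Result: 2206-01-10
Step: dial.lastday[]
Result: 2206-01-31
Step: registry.pull[k: pogra]
Result: ta
Step: dial.roll[n: 297]
Result: 2206-11-24

Answer: 2206-11-24


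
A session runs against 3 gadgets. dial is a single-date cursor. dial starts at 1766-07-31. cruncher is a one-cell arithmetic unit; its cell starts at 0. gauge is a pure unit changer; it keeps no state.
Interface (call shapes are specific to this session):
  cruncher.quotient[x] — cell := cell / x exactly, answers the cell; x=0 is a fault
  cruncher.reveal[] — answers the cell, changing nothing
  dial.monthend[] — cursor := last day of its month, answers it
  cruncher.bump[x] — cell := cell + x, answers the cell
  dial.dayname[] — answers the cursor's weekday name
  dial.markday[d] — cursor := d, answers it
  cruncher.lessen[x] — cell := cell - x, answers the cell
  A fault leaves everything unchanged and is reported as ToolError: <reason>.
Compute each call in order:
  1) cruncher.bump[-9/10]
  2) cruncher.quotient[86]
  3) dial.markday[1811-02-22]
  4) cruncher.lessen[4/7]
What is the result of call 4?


Next I call cruncher.bump passing -9/10, and get -9/10.
I use cruncher.quotient passing 86, — result: -9/860.
I invoke dial.markday passing 1811-02-22, giving 1811-02-22.
Calling cruncher.lessen passing 4/7, → -3503/6020.

Answer: -3503/6020


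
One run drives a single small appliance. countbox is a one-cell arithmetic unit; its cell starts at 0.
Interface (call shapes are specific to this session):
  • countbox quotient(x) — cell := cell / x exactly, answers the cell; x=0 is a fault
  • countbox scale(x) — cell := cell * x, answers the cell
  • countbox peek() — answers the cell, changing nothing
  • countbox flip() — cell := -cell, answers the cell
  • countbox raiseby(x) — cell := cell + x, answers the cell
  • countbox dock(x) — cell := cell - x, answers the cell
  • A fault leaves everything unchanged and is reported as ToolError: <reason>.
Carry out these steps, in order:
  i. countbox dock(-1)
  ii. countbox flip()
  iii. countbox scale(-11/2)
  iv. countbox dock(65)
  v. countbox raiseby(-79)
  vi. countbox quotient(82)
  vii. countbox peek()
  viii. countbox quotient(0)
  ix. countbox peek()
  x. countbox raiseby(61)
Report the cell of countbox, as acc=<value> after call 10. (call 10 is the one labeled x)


·→ countbox dock(x=-1)
·← 1
·→ countbox flip()
·← -1
·→ countbox scale(x=-11/2)
·← 11/2
·→ countbox dock(x=65)
·← -119/2
·→ countbox raiseby(x=-79)
·← -277/2
·→ countbox quotient(x=82)
·← -277/164
·→ countbox peek()
·← -277/164
·→ countbox quotient(x=0)
·← ToolError: division by zero
·→ countbox peek()
·← -277/164
·→ countbox raiseby(x=61)
·← 9727/164

Answer: acc=9727/164


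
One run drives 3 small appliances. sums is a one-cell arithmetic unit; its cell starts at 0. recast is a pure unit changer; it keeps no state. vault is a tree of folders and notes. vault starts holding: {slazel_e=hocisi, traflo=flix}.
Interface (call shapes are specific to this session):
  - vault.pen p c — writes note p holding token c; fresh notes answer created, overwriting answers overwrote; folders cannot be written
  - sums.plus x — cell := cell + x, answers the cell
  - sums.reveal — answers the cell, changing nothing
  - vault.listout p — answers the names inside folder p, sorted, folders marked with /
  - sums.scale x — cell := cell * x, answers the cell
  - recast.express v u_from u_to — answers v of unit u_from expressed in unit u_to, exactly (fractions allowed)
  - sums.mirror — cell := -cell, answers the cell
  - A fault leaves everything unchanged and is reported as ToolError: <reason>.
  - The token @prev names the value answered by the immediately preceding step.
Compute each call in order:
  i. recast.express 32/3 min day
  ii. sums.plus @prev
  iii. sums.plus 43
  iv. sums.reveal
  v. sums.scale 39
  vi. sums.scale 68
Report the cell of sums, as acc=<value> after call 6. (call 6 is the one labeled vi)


Answer: acc=5132504/45

Derivation:
CALL recast.express[v='32/3'; u_from='min'; u_to='day']
RET  1/135
CALL sums.plus[x='@prev']
RET  1/135
CALL sums.plus[x='43']
RET  5806/135
CALL sums.reveal[]
RET  5806/135
CALL sums.scale[x='39']
RET  75478/45
CALL sums.scale[x='68']
RET  5132504/45


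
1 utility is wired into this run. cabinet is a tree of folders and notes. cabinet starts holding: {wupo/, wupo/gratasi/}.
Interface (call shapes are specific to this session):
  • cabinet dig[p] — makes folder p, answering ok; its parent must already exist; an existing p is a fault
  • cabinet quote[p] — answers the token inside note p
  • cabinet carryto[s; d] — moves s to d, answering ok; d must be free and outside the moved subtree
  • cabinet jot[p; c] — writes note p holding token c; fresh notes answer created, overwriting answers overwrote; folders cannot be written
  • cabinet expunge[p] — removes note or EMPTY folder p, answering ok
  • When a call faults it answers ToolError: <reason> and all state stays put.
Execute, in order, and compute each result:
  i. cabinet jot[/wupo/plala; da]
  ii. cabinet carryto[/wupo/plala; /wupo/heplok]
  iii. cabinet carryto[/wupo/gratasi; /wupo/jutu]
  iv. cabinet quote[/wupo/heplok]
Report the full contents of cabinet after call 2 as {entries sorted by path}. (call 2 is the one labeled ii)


Invoking cabinet jot(p→/wupo/plala, c→da), giving created.
Calling cabinet carryto(s→/wupo/plala, d→/wupo/heplok), and observe ok.
Invoking cabinet carryto(s→/wupo/gratasi, d→/wupo/jutu), — result: ok.
Now I run cabinet quote(p→/wupo/heplok), and observe da.

Answer: {wupo/, wupo/gratasi/, wupo/heplok=da}


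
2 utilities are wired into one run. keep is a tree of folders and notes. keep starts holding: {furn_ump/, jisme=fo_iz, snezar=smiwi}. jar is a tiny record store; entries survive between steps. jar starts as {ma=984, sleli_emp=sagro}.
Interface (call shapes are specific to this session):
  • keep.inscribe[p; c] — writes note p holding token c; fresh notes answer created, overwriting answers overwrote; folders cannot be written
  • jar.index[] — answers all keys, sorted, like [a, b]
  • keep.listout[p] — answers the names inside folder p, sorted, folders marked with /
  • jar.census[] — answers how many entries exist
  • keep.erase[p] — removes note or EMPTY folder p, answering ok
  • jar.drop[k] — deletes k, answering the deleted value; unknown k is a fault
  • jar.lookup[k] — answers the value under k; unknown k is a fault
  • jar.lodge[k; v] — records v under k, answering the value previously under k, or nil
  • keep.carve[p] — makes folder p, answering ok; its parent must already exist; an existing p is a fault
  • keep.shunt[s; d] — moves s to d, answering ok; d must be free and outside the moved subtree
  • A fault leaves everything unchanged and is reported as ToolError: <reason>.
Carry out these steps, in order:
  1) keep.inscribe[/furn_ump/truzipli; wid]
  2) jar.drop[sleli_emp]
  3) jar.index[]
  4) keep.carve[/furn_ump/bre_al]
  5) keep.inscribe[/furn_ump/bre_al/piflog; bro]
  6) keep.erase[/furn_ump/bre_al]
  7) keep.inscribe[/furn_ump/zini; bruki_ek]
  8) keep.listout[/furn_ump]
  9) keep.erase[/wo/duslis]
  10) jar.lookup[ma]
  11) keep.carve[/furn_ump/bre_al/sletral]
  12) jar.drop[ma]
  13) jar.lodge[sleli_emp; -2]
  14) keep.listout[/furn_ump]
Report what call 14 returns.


Now I run keep.inscribe on p='/furn_ump/truzipli', c='wid', yielding created.
Invoking jar.drop on k='sleli_emp', and see sagro.
I use jar.index(), — result: [ma].
Next I call keep.carve on p='/furn_ump/bre_al', and get ok.
Now I run keep.inscribe on p='/furn_ump/bre_al/piflog', c='bro', and get created.
Now I run keep.erase on p='/furn_ump/bre_al', giving ToolError: not empty.
I invoke keep.inscribe on p='/furn_ump/zini', c='bruki_ek', → created.
Next I call keep.listout on p='/furn_ump', and get [bre_al/, truzipli, zini].
I try keep.erase on p='/wo/duslis', — result: ToolError: not found.
I run jar.lookup on k='ma', giving 984.
I run keep.carve on p='/furn_ump/bre_al/sletral', — result: ok.
Next I call jar.drop on k='ma', — result: 984.
Then jar.lodge on k='sleli_emp', v='-2', which returns nil.
I invoke keep.listout on p='/furn_ump', and observe [bre_al/, truzipli, zini].

Answer: [bre_al/, truzipli, zini]


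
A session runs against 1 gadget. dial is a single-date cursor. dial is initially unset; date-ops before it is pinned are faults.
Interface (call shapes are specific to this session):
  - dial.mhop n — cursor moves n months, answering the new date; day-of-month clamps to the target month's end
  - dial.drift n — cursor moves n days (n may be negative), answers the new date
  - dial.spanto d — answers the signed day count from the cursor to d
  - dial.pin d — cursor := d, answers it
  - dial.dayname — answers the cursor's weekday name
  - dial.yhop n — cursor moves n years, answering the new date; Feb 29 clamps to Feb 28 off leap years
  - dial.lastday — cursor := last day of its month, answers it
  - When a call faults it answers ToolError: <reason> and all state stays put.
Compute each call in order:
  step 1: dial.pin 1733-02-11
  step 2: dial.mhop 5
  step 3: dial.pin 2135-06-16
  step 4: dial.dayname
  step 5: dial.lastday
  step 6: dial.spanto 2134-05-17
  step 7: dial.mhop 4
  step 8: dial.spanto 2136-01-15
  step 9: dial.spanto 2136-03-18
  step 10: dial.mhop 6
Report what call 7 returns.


;; 1. dial.pin(d=1733-02-11) ~> 1733-02-11
;; 2. dial.mhop(n=5) ~> 1733-07-11
;; 3. dial.pin(d=2135-06-16) ~> 2135-06-16
;; 4. dial.dayname() ~> Thursday
;; 5. dial.lastday() ~> 2135-06-30
;; 6. dial.spanto(d=2134-05-17) ~> -409
;; 7. dial.mhop(n=4) ~> 2135-10-30
;; 8. dial.spanto(d=2136-01-15) ~> 77
;; 9. dial.spanto(d=2136-03-18) ~> 140
;; 10. dial.mhop(n=6) ~> 2136-04-30

Answer: 2135-10-30


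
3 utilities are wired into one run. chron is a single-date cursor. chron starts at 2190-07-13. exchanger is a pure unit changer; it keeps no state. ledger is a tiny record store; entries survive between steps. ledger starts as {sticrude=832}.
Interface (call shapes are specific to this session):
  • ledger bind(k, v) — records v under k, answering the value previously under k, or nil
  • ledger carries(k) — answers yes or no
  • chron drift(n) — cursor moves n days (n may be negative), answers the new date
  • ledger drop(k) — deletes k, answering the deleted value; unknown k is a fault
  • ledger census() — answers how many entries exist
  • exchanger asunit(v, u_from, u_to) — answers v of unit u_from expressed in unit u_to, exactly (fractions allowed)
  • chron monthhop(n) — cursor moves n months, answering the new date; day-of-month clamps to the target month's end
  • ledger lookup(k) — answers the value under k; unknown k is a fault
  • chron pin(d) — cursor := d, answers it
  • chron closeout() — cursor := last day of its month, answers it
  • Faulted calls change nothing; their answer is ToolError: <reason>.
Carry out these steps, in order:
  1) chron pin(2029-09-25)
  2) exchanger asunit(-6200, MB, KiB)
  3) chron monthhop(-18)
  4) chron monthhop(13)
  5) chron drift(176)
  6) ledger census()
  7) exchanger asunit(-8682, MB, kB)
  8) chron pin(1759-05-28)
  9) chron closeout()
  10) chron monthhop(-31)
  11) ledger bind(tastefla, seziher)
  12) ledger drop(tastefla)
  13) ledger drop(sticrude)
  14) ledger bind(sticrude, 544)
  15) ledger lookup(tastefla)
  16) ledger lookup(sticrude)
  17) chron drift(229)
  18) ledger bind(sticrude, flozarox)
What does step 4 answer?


// 1. chron pin(d: 2029-09-25) -> 2029-09-25
// 2. exchanger asunit(v: -6200, u_from: MB, u_to: KiB) -> -12109375/2
// 3. chron monthhop(n: -18) -> 2028-03-25
// 4. chron monthhop(n: 13) -> 2029-04-25
// 5. chron drift(n: 176) -> 2029-10-18
// 6. ledger census() -> 1
// 7. exchanger asunit(v: -8682, u_from: MB, u_to: kB) -> -8682000
// 8. chron pin(d: 1759-05-28) -> 1759-05-28
// 9. chron closeout() -> 1759-05-31
// 10. chron monthhop(n: -31) -> 1756-10-31
// 11. ledger bind(k: tastefla, v: seziher) -> nil
// 12. ledger drop(k: tastefla) -> seziher
// 13. ledger drop(k: sticrude) -> 832
// 14. ledger bind(k: sticrude, v: 544) -> nil
// 15. ledger lookup(k: tastefla) -> ToolError: no such key tastefla
// 16. ledger lookup(k: sticrude) -> 544
// 17. chron drift(n: 229) -> 1757-06-17
// 18. ledger bind(k: sticrude, v: flozarox) -> 544

Answer: 2029-04-25


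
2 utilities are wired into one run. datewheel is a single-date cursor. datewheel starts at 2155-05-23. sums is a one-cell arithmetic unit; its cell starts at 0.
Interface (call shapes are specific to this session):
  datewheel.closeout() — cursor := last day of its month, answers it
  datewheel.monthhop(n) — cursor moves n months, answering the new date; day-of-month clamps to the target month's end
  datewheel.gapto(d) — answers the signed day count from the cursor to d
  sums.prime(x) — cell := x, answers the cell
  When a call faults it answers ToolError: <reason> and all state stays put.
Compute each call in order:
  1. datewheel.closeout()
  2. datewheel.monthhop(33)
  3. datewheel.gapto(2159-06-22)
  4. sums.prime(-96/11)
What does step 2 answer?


! datewheel.closeout() : 2155-05-31
! datewheel.monthhop(n='33') : 2158-02-28
! datewheel.gapto(d='2159-06-22') : 479
! sums.prime(x='-96/11') : -96/11

Answer: 2158-02-28


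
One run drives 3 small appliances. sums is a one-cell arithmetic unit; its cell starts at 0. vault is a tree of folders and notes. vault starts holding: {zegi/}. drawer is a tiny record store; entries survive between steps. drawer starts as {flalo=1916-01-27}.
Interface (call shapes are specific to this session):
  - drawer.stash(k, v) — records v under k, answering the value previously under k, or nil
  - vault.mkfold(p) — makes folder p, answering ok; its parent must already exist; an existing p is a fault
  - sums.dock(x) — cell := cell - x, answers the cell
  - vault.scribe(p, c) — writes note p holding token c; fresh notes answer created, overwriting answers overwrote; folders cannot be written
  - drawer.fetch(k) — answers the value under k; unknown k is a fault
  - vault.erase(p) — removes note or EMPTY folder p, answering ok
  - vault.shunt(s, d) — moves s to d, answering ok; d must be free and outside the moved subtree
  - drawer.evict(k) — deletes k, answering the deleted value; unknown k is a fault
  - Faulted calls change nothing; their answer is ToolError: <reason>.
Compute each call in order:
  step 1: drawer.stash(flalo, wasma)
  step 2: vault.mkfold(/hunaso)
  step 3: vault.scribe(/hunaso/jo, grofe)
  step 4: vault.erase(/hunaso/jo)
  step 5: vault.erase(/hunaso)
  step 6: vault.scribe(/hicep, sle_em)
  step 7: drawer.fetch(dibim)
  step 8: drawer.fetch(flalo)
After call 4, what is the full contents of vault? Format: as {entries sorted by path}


Act: drawer.stash[k: flalo; v: wasma]
Obs: 1916-01-27
Act: vault.mkfold[p: /hunaso]
Obs: ok
Act: vault.scribe[p: /hunaso/jo; c: grofe]
Obs: created
Act: vault.erase[p: /hunaso/jo]
Obs: ok
Act: vault.erase[p: /hunaso]
Obs: ok
Act: vault.scribe[p: /hicep; c: sle_em]
Obs: created
Act: drawer.fetch[k: dibim]
Obs: ToolError: no such key dibim
Act: drawer.fetch[k: flalo]
Obs: wasma

Answer: {hunaso/, zegi/}


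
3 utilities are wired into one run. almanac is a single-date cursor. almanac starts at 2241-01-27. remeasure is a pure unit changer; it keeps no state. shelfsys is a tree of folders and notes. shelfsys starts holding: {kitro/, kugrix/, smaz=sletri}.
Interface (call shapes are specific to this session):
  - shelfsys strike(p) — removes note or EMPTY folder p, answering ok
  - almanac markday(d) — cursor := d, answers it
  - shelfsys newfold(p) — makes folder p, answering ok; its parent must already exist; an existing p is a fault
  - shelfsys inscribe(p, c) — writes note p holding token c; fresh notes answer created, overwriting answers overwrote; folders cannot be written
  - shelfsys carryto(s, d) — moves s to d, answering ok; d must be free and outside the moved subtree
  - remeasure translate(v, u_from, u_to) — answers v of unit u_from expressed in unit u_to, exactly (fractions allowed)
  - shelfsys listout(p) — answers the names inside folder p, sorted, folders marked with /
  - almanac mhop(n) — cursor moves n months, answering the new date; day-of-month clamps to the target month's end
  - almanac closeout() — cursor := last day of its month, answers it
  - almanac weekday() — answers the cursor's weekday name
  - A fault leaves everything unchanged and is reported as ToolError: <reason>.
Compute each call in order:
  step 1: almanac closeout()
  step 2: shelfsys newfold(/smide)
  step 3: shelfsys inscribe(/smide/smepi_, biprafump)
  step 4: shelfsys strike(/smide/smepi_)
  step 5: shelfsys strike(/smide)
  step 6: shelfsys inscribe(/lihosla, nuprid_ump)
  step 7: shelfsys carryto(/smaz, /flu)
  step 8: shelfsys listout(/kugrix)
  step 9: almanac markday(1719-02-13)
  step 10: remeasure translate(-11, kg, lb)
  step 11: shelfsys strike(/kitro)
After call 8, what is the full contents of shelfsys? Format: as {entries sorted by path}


Answer: {flu=sletri, kitro/, kugrix/, lihosla=nuprid_ump}

Derivation:
Step: almanac closeout[]
Result: 2241-01-31
Step: shelfsys newfold[p='/smide']
Result: ok
Step: shelfsys inscribe[p='/smide/smepi_'; c='biprafump']
Result: created
Step: shelfsys strike[p='/smide/smepi_']
Result: ok
Step: shelfsys strike[p='/smide']
Result: ok
Step: shelfsys inscribe[p='/lihosla'; c='nuprid_ump']
Result: created
Step: shelfsys carryto[s='/smaz'; d='/flu']
Result: ok
Step: shelfsys listout[p='/kugrix']
Result: []
Step: almanac markday[d='1719-02-13']
Result: 1719-02-13
Step: remeasure translate[v='-11'; u_from='kg'; u_to='lb']
Result: -100000000/4123567
Step: shelfsys strike[p='/kitro']
Result: ok
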